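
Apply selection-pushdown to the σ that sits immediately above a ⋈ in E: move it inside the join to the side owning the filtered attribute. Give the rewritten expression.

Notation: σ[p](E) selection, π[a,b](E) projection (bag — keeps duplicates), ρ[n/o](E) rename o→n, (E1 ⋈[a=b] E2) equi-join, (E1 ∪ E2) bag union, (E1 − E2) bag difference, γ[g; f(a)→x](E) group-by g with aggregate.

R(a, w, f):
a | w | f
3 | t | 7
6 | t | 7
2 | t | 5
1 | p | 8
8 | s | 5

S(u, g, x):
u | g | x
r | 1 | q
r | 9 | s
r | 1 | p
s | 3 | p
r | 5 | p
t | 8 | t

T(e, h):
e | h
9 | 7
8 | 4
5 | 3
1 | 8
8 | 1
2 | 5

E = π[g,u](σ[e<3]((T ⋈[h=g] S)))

σ filters on e, owned by the left side.
E' = π[g,u]((σ[e<3](T) ⋈[h=g] S))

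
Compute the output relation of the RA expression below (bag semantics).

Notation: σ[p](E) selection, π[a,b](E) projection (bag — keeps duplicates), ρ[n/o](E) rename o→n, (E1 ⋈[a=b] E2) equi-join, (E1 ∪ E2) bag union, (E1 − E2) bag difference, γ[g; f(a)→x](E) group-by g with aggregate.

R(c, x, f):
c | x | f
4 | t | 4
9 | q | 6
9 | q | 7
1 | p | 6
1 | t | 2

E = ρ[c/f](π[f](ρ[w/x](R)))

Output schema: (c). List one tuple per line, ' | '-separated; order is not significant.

Stepwise |·|:
  R → 5
  ρ[w/x](R) → 5
  π[f](ρ[w/x](R)) → 5
  ρ[c/f](π[f](ρ[w/x](R))) → 5

== RESULT ==
c
2
4
6
6
7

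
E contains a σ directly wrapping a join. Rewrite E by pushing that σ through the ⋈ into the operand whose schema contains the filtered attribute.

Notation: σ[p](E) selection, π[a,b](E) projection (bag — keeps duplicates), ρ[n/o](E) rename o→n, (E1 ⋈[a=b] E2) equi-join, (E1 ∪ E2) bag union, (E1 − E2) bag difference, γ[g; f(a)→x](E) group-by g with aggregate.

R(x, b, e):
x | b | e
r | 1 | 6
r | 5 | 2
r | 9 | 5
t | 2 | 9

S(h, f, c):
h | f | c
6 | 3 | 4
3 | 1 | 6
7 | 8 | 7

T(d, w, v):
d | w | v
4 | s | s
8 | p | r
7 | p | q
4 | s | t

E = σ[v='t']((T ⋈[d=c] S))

σ filters on v, owned by the left side.
E' = (σ[v='t'](T) ⋈[d=c] S)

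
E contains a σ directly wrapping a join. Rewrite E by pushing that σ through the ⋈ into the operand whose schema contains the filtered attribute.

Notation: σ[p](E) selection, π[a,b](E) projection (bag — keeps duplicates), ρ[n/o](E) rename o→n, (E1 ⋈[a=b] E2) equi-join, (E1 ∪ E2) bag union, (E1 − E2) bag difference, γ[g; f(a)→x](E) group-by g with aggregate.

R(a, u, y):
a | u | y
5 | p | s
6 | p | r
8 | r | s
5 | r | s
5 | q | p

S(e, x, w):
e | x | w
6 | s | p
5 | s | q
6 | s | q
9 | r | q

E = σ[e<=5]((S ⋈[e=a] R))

σ filters on e, owned by the left side.
E' = (σ[e<=5](S) ⋈[e=a] R)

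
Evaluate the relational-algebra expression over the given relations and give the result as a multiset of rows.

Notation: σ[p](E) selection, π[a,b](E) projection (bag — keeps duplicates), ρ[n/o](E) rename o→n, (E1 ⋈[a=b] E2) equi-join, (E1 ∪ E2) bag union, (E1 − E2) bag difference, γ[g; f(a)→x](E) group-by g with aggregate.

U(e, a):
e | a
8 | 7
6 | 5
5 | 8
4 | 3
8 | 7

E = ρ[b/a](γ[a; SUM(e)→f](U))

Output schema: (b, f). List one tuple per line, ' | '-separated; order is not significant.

Subexpression sizes:
  U → 5
  γ[a; SUM(e)→f](U) → 4
  ρ[b/a](γ[a; SUM(e)→f](U)) → 4

== RESULT ==
b | f
3 | 4
5 | 6
7 | 16
8 | 5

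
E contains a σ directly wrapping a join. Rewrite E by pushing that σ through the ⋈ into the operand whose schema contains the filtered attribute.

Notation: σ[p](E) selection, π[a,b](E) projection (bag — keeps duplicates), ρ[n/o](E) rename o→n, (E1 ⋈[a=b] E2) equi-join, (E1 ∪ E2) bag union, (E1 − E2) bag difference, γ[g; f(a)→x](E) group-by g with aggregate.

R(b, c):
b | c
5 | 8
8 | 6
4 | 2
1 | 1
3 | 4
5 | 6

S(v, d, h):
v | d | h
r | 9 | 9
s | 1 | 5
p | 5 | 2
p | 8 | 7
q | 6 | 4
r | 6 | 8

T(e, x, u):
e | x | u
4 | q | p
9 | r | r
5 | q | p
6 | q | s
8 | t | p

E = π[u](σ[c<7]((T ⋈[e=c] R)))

σ filters on c, owned by the right side.
E' = π[u]((T ⋈[e=c] σ[c<7](R)))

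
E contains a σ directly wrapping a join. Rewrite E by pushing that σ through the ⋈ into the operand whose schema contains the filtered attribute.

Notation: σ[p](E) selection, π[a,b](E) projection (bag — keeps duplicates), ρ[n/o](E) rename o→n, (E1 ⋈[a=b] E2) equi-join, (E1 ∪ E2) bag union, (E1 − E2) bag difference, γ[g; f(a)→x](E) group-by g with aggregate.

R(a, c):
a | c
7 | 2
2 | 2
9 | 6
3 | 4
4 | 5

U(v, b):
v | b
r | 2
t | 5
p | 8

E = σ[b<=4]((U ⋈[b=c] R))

σ filters on b, owned by the left side.
E' = (σ[b<=4](U) ⋈[b=c] R)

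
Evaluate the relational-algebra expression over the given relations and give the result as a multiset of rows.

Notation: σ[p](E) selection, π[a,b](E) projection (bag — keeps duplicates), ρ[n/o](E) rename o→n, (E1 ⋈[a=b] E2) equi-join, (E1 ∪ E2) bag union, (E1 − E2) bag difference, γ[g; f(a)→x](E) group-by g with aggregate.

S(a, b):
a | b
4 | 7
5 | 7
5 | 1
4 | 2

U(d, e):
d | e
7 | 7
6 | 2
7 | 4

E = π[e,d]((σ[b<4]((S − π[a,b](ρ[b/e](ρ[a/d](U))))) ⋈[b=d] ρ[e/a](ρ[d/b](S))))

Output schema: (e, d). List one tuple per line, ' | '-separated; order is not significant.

Row counts bottom-up:
  S → 4
  U → 3
  ρ[a/d](U) → 3
  ρ[b/e](ρ[a/d](U)) → 3
  π[a,b](ρ[b/e](ρ[a/d](U))) → 3
  (S − π[a,b](ρ[b/e](ρ[a/d](U)))) → 4
  σ[b<4]((S − π[a,b](ρ[b/e](ρ[a/d](U))))) → 2
  S → 4
  ρ[d/b](S) → 4
  ρ[e/a](ρ[d/b](S)) → 4
  (σ[b<4]((S − π[a,b](ρ[b/e](ρ[a/d](U))))) ⋈[b=d] ρ[e/a](ρ[d/b](S))) → 2
  π[e,d]((σ[b<4]((S − π[a,b](ρ[b/e](ρ[a/d](U))))) ⋈[b=d] ρ[e/a](ρ[d/b](S)))) → 2

== RESULT ==
e | d
4 | 2
5 | 1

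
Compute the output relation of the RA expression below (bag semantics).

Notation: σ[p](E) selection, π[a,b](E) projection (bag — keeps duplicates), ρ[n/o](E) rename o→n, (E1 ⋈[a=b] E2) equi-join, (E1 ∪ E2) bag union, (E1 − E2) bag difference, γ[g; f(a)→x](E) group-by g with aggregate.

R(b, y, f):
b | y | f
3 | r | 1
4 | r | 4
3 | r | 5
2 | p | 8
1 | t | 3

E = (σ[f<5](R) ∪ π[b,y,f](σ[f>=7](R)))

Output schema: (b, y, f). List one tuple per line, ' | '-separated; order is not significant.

Per-node cardinality:
  R → 5
  σ[f<5](R) → 3
  R → 5
  σ[f>=7](R) → 1
  π[b,y,f](σ[f>=7](R)) → 1
  (σ[f<5](R) ∪ π[b,y,f](σ[f>=7](R))) → 4

== RESULT ==
b | y | f
1 | t | 3
2 | p | 8
3 | r | 1
4 | r | 4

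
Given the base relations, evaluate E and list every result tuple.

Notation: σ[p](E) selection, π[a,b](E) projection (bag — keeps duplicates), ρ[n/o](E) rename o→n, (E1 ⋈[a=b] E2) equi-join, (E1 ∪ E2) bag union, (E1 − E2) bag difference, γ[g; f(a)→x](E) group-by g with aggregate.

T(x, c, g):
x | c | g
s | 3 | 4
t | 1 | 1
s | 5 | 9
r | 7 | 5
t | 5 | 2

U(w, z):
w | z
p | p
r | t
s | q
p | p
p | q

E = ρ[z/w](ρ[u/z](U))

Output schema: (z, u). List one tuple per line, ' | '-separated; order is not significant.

Stepwise |·|:
  U → 5
  ρ[u/z](U) → 5
  ρ[z/w](ρ[u/z](U)) → 5

== RESULT ==
z | u
p | p
p | p
p | q
r | t
s | q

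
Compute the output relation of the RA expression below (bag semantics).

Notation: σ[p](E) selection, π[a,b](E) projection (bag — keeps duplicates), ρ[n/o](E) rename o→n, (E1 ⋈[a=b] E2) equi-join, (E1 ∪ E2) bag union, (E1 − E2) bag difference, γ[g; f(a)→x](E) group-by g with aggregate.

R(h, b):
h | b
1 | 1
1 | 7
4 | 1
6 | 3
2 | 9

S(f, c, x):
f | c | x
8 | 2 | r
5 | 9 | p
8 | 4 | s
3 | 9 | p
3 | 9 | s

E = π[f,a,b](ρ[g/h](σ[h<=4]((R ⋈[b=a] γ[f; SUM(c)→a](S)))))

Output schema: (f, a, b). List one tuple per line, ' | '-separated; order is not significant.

Per-node cardinality:
  R → 5
  S → 5
  γ[f; SUM(c)→a](S) → 3
  (R ⋈[b=a] γ[f; SUM(c)→a](S)) → 1
  σ[h<=4]((R ⋈[b=a] γ[f; SUM(c)→a](S))) → 1
  ρ[g/h](σ[h<=4]((R ⋈[b=a] γ[f; SUM(c)→a](S)))) → 1
  π[f,a,b](ρ[g/h](σ[h<=4]((R ⋈[b=a] γ[f; SUM(c)→a](S))))) → 1

== RESULT ==
f | a | b
5 | 9 | 9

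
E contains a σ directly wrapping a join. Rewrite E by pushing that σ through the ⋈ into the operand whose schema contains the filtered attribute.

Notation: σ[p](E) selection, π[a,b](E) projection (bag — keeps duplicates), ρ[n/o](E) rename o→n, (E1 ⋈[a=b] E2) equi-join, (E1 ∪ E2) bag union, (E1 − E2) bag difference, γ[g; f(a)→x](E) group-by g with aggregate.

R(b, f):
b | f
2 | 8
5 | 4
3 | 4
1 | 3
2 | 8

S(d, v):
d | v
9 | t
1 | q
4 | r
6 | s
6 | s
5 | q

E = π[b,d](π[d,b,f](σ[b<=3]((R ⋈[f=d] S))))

σ filters on b, owned by the left side.
E' = π[b,d](π[d,b,f]((σ[b<=3](R) ⋈[f=d] S)))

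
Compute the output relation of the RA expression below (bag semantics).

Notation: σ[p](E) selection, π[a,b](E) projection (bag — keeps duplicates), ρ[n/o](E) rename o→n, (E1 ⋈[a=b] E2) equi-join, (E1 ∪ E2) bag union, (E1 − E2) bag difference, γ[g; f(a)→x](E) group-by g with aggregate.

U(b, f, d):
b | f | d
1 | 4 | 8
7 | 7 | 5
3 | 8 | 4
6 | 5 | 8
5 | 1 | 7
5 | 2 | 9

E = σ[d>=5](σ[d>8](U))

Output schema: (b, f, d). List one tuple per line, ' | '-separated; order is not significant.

Stepwise |·|:
  U → 6
  σ[d>8](U) → 1
  σ[d>=5](σ[d>8](U)) → 1

== RESULT ==
b | f | d
5 | 2 | 9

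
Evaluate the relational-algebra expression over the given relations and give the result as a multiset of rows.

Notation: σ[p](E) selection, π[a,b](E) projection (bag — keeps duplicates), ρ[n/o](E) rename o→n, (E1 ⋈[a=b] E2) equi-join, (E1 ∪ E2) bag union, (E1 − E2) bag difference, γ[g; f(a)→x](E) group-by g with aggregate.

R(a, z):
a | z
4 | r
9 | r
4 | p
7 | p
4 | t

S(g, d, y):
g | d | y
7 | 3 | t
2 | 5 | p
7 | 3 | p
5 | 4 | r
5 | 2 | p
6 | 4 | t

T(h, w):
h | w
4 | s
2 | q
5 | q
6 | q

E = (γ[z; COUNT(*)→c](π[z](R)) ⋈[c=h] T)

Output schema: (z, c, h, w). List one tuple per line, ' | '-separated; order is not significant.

Per-node cardinality:
  R → 5
  π[z](R) → 5
  γ[z; COUNT(*)→c](π[z](R)) → 3
  T → 4
  (γ[z; COUNT(*)→c](π[z](R)) ⋈[c=h] T) → 2

== RESULT ==
z | c | h | w
p | 2 | 2 | q
r | 2 | 2 | q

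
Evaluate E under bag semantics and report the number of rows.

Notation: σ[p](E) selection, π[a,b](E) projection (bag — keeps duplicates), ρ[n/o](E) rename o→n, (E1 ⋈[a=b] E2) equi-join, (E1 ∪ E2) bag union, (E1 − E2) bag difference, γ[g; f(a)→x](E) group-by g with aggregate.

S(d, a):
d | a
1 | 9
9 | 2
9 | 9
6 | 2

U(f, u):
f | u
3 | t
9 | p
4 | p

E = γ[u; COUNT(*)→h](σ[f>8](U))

Stepwise |·|:
  U → 3
  σ[f>8](U) → 1
  γ[u; COUNT(*)→h](σ[f>8](U)) → 1

|E| = 1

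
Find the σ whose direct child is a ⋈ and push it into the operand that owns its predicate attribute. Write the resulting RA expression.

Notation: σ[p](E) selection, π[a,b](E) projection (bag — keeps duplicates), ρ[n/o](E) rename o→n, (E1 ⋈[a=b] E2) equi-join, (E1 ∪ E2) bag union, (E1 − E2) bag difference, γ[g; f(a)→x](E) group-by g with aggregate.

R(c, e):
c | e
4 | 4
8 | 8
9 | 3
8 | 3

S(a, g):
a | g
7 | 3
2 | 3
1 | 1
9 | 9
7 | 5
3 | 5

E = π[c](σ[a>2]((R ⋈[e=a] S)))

σ filters on a, owned by the right side.
E' = π[c]((R ⋈[e=a] σ[a>2](S)))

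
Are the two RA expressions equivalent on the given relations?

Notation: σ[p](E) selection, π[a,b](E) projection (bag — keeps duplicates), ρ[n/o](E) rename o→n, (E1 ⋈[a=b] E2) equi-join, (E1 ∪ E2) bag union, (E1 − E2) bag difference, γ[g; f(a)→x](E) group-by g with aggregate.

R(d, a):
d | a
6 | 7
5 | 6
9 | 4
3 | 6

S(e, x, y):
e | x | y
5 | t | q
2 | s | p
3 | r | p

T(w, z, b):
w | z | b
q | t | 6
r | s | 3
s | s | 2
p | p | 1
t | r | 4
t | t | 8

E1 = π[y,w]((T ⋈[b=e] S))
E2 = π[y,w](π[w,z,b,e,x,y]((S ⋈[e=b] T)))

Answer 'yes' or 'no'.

E1 per-node cardinality:
  T → 6
  S → 3
  (T ⋈[b=e] S) → 2
  π[y,w]((T ⋈[b=e] S)) → 2
E2 per-node cardinality:
  S → 3
  T → 6
  (S ⋈[e=b] T) → 2
  π[w,z,b,e,x,y]((S ⋈[e=b] T)) → 2
  π[y,w](π[w,z,b,e,x,y]((S ⋈[e=b] T))) → 2

E1 and E2 produce the same multiset:
y | w
p | r
p | s

yes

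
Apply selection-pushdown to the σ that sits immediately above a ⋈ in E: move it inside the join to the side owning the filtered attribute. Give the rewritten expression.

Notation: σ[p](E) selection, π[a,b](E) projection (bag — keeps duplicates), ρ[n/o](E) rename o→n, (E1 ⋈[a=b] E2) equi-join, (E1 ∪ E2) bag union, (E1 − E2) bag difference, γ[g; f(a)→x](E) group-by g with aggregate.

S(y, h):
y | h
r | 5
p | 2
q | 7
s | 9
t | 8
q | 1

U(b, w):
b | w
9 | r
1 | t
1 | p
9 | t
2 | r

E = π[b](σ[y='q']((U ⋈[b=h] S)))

σ filters on y, owned by the right side.
E' = π[b]((U ⋈[b=h] σ[y='q'](S)))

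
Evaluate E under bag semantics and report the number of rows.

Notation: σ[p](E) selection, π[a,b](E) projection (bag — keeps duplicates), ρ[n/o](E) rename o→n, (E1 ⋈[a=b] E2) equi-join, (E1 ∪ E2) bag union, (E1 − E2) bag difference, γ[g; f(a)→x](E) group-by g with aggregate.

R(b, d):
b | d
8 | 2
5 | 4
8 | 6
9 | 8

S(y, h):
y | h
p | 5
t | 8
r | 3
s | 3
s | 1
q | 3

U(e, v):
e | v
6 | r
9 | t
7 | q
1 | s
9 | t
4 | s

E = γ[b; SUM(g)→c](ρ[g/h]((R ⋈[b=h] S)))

Subexpression sizes:
  R → 4
  S → 6
  (R ⋈[b=h] S) → 3
  ρ[g/h]((R ⋈[b=h] S)) → 3
  γ[b; SUM(g)→c](ρ[g/h]((R ⋈[b=h] S))) → 2

|E| = 2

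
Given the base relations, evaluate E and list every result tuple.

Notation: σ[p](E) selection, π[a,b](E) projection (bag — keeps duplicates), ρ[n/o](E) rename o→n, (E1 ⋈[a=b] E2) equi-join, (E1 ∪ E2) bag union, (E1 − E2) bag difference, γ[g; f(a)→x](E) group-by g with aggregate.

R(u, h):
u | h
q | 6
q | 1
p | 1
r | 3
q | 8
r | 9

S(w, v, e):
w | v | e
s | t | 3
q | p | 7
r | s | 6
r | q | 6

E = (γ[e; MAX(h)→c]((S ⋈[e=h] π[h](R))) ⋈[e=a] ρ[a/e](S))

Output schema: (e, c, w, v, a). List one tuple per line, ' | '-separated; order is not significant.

Per-node cardinality:
  S → 4
  R → 6
  π[h](R) → 6
  (S ⋈[e=h] π[h](R)) → 3
  γ[e; MAX(h)→c]((S ⋈[e=h] π[h](R))) → 2
  S → 4
  ρ[a/e](S) → 4
  (γ[e; MAX(h)→c]((S ⋈[e=h] π[h](R))) ⋈[e=a] ρ[a/e](S)) → 3

== RESULT ==
e | c | w | v | a
3 | 3 | s | t | 3
6 | 6 | r | q | 6
6 | 6 | r | s | 6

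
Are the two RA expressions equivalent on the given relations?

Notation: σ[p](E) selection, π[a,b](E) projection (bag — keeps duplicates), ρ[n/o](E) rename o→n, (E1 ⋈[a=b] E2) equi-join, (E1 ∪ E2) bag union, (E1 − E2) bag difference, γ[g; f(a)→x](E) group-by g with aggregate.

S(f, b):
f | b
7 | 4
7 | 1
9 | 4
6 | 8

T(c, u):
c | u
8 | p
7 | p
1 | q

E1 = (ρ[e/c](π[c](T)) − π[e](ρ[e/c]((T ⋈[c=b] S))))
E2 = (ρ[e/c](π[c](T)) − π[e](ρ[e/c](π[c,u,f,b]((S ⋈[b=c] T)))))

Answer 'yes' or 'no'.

E1 row counts bottom-up:
  T → 3
  π[c](T) → 3
  ρ[e/c](π[c](T)) → 3
  T → 3
  S → 4
  (T ⋈[c=b] S) → 2
  ρ[e/c]((T ⋈[c=b] S)) → 2
  π[e](ρ[e/c]((T ⋈[c=b] S))) → 2
  (ρ[e/c](π[c](T)) − π[e](ρ[e/c]((T ⋈[c=b] S)))) → 1
E2 row counts bottom-up:
  T → 3
  π[c](T) → 3
  ρ[e/c](π[c](T)) → 3
  S → 4
  T → 3
  (S ⋈[b=c] T) → 2
  π[c,u,f,b]((S ⋈[b=c] T)) → 2
  ρ[e/c](π[c,u,f,b]((S ⋈[b=c] T))) → 2
  π[e](ρ[e/c](π[c,u,f,b]((S ⋈[b=c] T)))) → 2
  (ρ[e/c](π[c](T)) − π[e](ρ[e/c](π[c,u,f,b]((S ⋈[b=c] T))))) → 1

E1 and E2 produce the same multiset:
e
7

yes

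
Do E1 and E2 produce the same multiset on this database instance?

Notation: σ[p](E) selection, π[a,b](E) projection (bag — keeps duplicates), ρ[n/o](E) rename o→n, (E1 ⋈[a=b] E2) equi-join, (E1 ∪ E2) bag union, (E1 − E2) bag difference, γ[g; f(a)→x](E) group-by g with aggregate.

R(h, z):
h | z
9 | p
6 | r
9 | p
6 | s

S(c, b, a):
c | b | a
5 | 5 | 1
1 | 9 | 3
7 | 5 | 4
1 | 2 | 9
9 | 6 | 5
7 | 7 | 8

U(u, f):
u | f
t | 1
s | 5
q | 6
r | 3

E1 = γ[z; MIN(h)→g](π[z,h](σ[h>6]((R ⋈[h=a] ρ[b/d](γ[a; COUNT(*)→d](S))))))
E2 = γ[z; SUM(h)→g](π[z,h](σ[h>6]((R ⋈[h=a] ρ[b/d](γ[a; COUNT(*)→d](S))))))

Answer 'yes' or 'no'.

E1 stepwise |·|:
  R → 4
  S → 6
  γ[a; COUNT(*)→d](S) → 6
  ρ[b/d](γ[a; COUNT(*)→d](S)) → 6
  (R ⋈[h=a] ρ[b/d](γ[a; COUNT(*)→d](S))) → 2
  σ[h>6]((R ⋈[h=a] ρ[b/d](γ[a; COUNT(*)→d](S)))) → 2
  π[z,h](σ[h>6]((R ⋈[h=a] ρ[b/d](γ[a; COUNT(*)→d](S))))) → 2
  γ[z; MIN(h)→g](π[z,h](σ[h>6]((R ⋈[h=a] ρ[b/d](γ[a; COUNT(*)→d](S)))))) → 1
E2 stepwise |·|:
  R → 4
  S → 6
  γ[a; COUNT(*)→d](S) → 6
  ρ[b/d](γ[a; COUNT(*)→d](S)) → 6
  (R ⋈[h=a] ρ[b/d](γ[a; COUNT(*)→d](S))) → 2
  σ[h>6]((R ⋈[h=a] ρ[b/d](γ[a; COUNT(*)→d](S)))) → 2
  π[z,h](σ[h>6]((R ⋈[h=a] ρ[b/d](γ[a; COUNT(*)→d](S))))) → 2
  γ[z; SUM(h)→g](π[z,h](σ[h>6]((R ⋈[h=a] ρ[b/d](γ[a; COUNT(*)→d](S)))))) → 1

E1 result:
z | g
p | 9
E2 result:
z | g
p | 18
Witness: ('p', 9) appears 1× in E1 but 0× in E2.

no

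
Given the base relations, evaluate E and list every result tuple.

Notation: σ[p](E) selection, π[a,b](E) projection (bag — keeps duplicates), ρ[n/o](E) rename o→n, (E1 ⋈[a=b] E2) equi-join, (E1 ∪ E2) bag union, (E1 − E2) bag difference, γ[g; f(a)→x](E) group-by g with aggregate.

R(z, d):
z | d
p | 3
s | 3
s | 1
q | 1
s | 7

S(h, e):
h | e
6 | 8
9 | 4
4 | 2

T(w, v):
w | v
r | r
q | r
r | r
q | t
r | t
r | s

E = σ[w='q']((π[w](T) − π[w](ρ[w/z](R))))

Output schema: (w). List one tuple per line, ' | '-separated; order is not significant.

Per-node cardinality:
  T → 6
  π[w](T) → 6
  R → 5
  ρ[w/z](R) → 5
  π[w](ρ[w/z](R)) → 5
  (π[w](T) − π[w](ρ[w/z](R))) → 5
  σ[w='q']((π[w](T) − π[w](ρ[w/z](R)))) → 1

== RESULT ==
w
q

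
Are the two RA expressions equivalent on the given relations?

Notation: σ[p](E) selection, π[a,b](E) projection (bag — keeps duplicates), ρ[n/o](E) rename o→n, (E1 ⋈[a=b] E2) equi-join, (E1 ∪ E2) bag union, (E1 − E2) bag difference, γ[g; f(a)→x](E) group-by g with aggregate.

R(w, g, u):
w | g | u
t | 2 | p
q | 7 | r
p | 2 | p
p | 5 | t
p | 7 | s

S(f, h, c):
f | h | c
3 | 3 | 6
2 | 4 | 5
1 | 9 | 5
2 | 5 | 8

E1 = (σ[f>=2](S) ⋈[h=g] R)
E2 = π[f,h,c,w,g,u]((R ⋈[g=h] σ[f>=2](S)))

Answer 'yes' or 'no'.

E1 subexpression sizes:
  S → 4
  σ[f>=2](S) → 3
  R → 5
  (σ[f>=2](S) ⋈[h=g] R) → 1
E2 subexpression sizes:
  R → 5
  S → 4
  σ[f>=2](S) → 3
  (R ⋈[g=h] σ[f>=2](S)) → 1
  π[f,h,c,w,g,u]((R ⋈[g=h] σ[f>=2](S))) → 1

E1 and E2 produce the same multiset:
f | h | c | w | g | u
2 | 5 | 8 | p | 5 | t

yes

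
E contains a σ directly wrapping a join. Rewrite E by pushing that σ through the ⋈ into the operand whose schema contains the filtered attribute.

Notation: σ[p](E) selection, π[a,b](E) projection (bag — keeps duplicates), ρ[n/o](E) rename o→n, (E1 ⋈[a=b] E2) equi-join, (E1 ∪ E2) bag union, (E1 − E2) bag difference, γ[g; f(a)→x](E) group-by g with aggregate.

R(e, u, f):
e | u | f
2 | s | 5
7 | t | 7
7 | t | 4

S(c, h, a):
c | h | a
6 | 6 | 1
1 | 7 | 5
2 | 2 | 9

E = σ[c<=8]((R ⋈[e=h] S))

σ filters on c, owned by the right side.
E' = (R ⋈[e=h] σ[c<=8](S))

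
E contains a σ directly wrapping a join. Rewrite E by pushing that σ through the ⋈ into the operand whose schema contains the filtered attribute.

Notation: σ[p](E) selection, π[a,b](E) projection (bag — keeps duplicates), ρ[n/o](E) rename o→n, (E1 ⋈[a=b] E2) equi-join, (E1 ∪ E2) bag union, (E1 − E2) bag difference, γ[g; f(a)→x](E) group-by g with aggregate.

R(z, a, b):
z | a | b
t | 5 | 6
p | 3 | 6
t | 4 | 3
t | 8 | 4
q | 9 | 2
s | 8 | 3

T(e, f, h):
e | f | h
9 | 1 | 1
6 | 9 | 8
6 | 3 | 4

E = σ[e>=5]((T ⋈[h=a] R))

σ filters on e, owned by the left side.
E' = (σ[e>=5](T) ⋈[h=a] R)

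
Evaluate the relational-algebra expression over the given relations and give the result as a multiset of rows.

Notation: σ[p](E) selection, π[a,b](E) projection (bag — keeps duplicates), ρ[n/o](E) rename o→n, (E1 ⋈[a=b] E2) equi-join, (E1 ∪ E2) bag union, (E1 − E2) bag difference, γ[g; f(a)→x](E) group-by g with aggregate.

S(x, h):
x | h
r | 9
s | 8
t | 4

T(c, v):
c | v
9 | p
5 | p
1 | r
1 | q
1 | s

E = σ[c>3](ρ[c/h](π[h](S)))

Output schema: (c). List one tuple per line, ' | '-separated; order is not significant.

Stepwise |·|:
  S → 3
  π[h](S) → 3
  ρ[c/h](π[h](S)) → 3
  σ[c>3](ρ[c/h](π[h](S))) → 3

== RESULT ==
c
4
8
9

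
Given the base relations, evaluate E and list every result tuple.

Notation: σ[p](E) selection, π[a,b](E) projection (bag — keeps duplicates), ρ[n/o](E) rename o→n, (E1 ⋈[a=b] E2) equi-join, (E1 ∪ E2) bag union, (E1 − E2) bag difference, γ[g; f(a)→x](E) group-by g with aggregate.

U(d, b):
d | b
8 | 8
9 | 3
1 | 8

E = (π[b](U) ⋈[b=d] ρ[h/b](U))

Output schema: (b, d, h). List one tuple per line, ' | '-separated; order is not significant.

Row counts bottom-up:
  U → 3
  π[b](U) → 3
  U → 3
  ρ[h/b](U) → 3
  (π[b](U) ⋈[b=d] ρ[h/b](U)) → 2

== RESULT ==
b | d | h
8 | 8 | 8
8 | 8 | 8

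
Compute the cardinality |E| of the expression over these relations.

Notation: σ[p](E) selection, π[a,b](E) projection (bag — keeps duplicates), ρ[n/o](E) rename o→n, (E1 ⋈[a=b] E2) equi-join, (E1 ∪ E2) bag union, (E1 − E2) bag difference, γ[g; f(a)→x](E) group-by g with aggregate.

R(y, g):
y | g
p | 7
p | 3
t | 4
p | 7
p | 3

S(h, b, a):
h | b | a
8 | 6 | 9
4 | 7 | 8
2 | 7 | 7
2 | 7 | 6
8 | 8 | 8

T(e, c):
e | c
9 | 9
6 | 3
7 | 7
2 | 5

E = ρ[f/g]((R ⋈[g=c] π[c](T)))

Stepwise |·|:
  R → 5
  T → 4
  π[c](T) → 4
  (R ⋈[g=c] π[c](T)) → 4
  ρ[f/g]((R ⋈[g=c] π[c](T))) → 4

|E| = 4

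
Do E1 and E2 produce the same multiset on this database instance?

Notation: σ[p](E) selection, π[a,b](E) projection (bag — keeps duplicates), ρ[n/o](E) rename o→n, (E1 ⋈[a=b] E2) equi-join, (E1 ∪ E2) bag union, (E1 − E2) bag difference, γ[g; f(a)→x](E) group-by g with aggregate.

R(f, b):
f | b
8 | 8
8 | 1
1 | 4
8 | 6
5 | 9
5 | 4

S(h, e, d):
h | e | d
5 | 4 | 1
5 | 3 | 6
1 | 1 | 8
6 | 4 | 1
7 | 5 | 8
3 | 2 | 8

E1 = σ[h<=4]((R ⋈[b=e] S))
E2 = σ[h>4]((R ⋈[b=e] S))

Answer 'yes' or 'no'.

E1 stepwise |·|:
  R → 6
  S → 6
  (R ⋈[b=e] S) → 5
  σ[h<=4]((R ⋈[b=e] S)) → 1
E2 stepwise |·|:
  R → 6
  S → 6
  (R ⋈[b=e] S) → 5
  σ[h>4]((R ⋈[b=e] S)) → 4

E1 result:
f | b | h | e | d
8 | 1 | 1 | 1 | 8
E2 result:
f | b | h | e | d
1 | 4 | 5 | 4 | 1
1 | 4 | 6 | 4 | 1
5 | 4 | 5 | 4 | 1
5 | 4 | 6 | 4 | 1
Witness: (5, 4, 6, 4, 1) appears 0× in E1 but 1× in E2.

no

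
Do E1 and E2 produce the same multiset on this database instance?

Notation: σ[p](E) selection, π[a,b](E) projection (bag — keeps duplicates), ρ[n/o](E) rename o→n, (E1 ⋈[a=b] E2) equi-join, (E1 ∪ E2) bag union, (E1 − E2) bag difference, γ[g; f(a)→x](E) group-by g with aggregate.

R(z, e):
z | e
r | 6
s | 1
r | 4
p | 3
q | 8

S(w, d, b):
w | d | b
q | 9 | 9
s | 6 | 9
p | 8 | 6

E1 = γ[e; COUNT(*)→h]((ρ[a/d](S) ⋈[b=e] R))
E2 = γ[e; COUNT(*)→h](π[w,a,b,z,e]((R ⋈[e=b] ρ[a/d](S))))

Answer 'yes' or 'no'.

E1 per-node cardinality:
  S → 3
  ρ[a/d](S) → 3
  R → 5
  (ρ[a/d](S) ⋈[b=e] R) → 1
  γ[e; COUNT(*)→h]((ρ[a/d](S) ⋈[b=e] R)) → 1
E2 per-node cardinality:
  R → 5
  S → 3
  ρ[a/d](S) → 3
  (R ⋈[e=b] ρ[a/d](S)) → 1
  π[w,a,b,z,e]((R ⋈[e=b] ρ[a/d](S))) → 1
  γ[e; COUNT(*)→h](π[w,a,b,z,e]((R ⋈[e=b] ρ[a/d](S)))) → 1

E1 and E2 produce the same multiset:
e | h
6 | 1

yes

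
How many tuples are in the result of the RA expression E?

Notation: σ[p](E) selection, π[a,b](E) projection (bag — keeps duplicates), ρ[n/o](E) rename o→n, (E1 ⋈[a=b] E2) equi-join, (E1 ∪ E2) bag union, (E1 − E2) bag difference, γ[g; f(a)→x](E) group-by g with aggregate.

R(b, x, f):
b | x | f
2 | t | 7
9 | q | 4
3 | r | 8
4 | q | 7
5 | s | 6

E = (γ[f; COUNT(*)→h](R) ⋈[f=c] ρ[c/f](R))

Subexpression sizes:
  R → 5
  γ[f; COUNT(*)→h](R) → 4
  R → 5
  ρ[c/f](R) → 5
  (γ[f; COUNT(*)→h](R) ⋈[f=c] ρ[c/f](R)) → 5

|E| = 5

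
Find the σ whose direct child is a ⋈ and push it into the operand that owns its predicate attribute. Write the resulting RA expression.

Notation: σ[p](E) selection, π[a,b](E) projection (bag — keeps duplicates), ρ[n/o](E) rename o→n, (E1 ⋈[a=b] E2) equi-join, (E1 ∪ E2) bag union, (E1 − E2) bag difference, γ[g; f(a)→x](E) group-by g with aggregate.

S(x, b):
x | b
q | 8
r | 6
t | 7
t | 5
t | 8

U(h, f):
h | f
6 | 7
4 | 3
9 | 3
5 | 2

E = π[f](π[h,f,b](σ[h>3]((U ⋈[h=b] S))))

σ filters on h, owned by the left side.
E' = π[f](π[h,f,b]((σ[h>3](U) ⋈[h=b] S)))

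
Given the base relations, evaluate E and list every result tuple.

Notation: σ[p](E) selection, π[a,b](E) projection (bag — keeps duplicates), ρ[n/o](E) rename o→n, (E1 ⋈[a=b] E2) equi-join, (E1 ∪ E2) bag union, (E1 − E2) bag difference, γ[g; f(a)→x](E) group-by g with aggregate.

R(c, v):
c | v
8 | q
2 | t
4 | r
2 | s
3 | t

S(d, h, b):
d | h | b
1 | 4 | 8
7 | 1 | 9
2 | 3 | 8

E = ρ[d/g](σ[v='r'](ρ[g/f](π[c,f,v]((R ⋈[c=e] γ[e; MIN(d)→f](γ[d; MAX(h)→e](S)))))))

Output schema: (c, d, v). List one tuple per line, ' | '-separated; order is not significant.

Stepwise |·|:
  R → 5
  S → 3
  γ[d; MAX(h)→e](S) → 3
  γ[e; MIN(d)→f](γ[d; MAX(h)→e](S)) → 3
  (R ⋈[c=e] γ[e; MIN(d)→f](γ[d; MAX(h)→e](S))) → 2
  π[c,f,v]((R ⋈[c=e] γ[e; MIN(d)→f](γ[d; MAX(h)→e](S)))) → 2
  ρ[g/f](π[c,f,v]((R ⋈[c=e] γ[e; MIN(d)→f](γ[d; MAX(h)→e](S))))) → 2
  σ[v='r'](ρ[g/f](π[c,f,v]((R ⋈[c=e] γ[e; MIN(d)→f](γ[d; MAX(h)→e](S)))))) → 1
  ρ[d/g](σ[v='r'](ρ[g/f](π[c,f,v]((R ⋈[c=e] γ[e; MIN(d)→f](γ[d; MAX(h)→e](S))))))) → 1

== RESULT ==
c | d | v
4 | 1 | r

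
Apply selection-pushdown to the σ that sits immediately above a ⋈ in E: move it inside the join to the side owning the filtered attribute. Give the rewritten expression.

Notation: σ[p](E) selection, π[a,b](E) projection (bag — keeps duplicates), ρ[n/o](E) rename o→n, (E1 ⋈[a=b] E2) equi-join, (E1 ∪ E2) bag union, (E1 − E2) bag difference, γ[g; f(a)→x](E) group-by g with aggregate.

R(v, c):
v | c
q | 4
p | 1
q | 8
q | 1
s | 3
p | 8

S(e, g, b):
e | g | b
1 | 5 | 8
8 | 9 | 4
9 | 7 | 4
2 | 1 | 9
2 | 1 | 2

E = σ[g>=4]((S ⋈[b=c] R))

σ filters on g, owned by the left side.
E' = (σ[g>=4](S) ⋈[b=c] R)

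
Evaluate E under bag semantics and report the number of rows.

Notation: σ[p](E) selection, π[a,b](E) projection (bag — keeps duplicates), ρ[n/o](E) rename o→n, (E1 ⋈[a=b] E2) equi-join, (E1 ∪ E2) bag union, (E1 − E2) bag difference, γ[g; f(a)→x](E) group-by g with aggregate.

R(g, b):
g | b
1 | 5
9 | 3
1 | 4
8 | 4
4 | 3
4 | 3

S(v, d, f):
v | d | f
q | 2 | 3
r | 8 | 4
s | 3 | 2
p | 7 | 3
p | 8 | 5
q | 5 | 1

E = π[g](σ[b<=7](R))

Stepwise |·|:
  R → 6
  σ[b<=7](R) → 6
  π[g](σ[b<=7](R)) → 6

|E| = 6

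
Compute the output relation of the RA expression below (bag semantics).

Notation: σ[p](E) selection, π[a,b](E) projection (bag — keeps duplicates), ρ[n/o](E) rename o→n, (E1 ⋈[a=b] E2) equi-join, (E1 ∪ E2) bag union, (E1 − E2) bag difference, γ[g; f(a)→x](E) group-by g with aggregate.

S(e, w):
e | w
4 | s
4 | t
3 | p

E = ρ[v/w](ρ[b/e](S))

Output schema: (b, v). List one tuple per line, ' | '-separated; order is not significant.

Stepwise |·|:
  S → 3
  ρ[b/e](S) → 3
  ρ[v/w](ρ[b/e](S)) → 3

== RESULT ==
b | v
3 | p
4 | s
4 | t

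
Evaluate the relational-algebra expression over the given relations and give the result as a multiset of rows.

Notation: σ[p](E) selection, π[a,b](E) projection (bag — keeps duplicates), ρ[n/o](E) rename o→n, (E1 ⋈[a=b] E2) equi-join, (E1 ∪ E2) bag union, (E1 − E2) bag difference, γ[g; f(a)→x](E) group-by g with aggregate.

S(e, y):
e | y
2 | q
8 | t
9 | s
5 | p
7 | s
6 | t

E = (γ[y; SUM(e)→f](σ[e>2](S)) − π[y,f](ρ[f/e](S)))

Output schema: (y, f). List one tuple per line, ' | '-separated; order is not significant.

Row counts bottom-up:
  S → 6
  σ[e>2](S) → 5
  γ[y; SUM(e)→f](σ[e>2](S)) → 3
  S → 6
  ρ[f/e](S) → 6
  π[y,f](ρ[f/e](S)) → 6
  (γ[y; SUM(e)→f](σ[e>2](S)) − π[y,f](ρ[f/e](S))) → 2

== RESULT ==
y | f
s | 16
t | 14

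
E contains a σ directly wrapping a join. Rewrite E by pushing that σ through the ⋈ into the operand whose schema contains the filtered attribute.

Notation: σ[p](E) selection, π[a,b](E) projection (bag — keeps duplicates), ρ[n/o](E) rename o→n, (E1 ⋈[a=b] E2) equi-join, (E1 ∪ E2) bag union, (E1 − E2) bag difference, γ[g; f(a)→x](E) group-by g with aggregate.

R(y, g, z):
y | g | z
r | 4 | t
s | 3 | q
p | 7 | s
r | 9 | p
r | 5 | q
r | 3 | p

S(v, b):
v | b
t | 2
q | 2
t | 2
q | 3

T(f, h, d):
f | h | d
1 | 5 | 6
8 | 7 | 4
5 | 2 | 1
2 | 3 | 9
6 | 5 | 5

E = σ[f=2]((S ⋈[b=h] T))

σ filters on f, owned by the right side.
E' = (S ⋈[b=h] σ[f=2](T))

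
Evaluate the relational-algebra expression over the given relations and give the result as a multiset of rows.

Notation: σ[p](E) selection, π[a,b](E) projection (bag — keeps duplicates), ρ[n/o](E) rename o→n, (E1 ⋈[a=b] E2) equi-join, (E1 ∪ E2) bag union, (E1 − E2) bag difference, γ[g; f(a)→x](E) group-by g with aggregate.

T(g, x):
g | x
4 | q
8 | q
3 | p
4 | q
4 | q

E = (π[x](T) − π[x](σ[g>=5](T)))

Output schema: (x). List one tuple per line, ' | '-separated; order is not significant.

Per-node cardinality:
  T → 5
  π[x](T) → 5
  T → 5
  σ[g>=5](T) → 1
  π[x](σ[g>=5](T)) → 1
  (π[x](T) − π[x](σ[g>=5](T))) → 4

== RESULT ==
x
p
q
q
q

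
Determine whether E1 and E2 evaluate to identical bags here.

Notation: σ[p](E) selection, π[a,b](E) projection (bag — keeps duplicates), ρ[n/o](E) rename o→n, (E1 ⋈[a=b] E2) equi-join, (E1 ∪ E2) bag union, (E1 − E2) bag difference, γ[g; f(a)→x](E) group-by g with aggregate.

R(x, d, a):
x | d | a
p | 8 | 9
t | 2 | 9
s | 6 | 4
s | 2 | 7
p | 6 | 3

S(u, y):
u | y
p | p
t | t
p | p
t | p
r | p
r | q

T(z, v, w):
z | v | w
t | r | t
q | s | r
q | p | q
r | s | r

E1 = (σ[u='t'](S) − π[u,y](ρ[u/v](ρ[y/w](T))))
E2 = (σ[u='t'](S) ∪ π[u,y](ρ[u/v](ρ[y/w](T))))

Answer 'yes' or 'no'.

E1 per-node cardinality:
  S → 6
  σ[u='t'](S) → 2
  T → 4
  ρ[y/w](T) → 4
  ρ[u/v](ρ[y/w](T)) → 4
  π[u,y](ρ[u/v](ρ[y/w](T))) → 4
  (σ[u='t'](S) − π[u,y](ρ[u/v](ρ[y/w](T)))) → 2
E2 per-node cardinality:
  S → 6
  σ[u='t'](S) → 2
  T → 4
  ρ[y/w](T) → 4
  ρ[u/v](ρ[y/w](T)) → 4
  π[u,y](ρ[u/v](ρ[y/w](T))) → 4
  (σ[u='t'](S) ∪ π[u,y](ρ[u/v](ρ[y/w](T)))) → 6

E1 result:
u | y
t | p
t | t
E2 result:
u | y
p | q
r | t
s | r
s | r
t | p
t | t
Witness: ('s', 'r') appears 0× in E1 but 2× in E2.

no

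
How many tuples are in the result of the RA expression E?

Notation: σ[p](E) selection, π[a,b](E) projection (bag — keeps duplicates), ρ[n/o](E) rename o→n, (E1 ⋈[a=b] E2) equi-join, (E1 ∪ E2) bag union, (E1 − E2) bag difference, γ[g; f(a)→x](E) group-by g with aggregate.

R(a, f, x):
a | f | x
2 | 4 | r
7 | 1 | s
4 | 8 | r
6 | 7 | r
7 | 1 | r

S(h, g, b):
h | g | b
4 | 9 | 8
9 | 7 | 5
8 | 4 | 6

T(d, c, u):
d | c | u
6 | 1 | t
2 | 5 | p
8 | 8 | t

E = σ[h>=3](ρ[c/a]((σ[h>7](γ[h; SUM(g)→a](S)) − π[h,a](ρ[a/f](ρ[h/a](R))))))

Row counts bottom-up:
  S → 3
  γ[h; SUM(g)→a](S) → 3
  σ[h>7](γ[h; SUM(g)→a](S)) → 2
  R → 5
  ρ[h/a](R) → 5
  ρ[a/f](ρ[h/a](R)) → 5
  π[h,a](ρ[a/f](ρ[h/a](R))) → 5
  (σ[h>7](γ[h; SUM(g)→a](S)) − π[h,a](ρ[a/f](ρ[h/a](R)))) → 2
  ρ[c/a]((σ[h>7](γ[h; SUM(g)→a](S)) − π[h,a](ρ[a/f](ρ[h/a](R))))) → 2
  σ[h>=3](ρ[c/a]((σ[h>7](γ[h; SUM(g)→a](S)) − π[h,a](ρ[a/f](ρ[h/a](R)))))) → 2

|E| = 2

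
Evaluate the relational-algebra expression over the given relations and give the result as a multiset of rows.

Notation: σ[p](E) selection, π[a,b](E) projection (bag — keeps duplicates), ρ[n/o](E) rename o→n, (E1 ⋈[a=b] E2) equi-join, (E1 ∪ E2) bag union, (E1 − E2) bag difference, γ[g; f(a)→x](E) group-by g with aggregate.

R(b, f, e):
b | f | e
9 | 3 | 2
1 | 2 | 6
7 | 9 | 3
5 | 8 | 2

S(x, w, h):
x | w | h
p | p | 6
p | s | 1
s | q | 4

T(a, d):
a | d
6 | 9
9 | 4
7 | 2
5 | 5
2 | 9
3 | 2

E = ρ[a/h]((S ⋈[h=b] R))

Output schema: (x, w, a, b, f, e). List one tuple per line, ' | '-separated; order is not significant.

Row counts bottom-up:
  S → 3
  R → 4
  (S ⋈[h=b] R) → 1
  ρ[a/h]((S ⋈[h=b] R)) → 1

== RESULT ==
x | w | a | b | f | e
p | s | 1 | 1 | 2 | 6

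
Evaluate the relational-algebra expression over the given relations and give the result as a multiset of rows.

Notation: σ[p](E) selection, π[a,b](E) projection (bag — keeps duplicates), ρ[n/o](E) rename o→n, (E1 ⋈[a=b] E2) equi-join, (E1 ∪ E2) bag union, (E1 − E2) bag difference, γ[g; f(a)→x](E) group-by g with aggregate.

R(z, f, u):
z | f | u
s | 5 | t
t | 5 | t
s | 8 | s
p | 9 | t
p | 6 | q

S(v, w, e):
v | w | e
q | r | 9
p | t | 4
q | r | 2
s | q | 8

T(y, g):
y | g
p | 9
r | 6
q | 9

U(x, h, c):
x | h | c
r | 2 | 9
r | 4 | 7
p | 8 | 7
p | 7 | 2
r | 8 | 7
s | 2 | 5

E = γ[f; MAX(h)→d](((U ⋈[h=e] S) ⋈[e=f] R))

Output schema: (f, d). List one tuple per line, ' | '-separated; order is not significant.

Per-node cardinality:
  U → 6
  S → 4
  (U ⋈[h=e] S) → 5
  R → 5
  ((U ⋈[h=e] S) ⋈[e=f] R) → 2
  γ[f; MAX(h)→d](((U ⋈[h=e] S) ⋈[e=f] R)) → 1

== RESULT ==
f | d
8 | 8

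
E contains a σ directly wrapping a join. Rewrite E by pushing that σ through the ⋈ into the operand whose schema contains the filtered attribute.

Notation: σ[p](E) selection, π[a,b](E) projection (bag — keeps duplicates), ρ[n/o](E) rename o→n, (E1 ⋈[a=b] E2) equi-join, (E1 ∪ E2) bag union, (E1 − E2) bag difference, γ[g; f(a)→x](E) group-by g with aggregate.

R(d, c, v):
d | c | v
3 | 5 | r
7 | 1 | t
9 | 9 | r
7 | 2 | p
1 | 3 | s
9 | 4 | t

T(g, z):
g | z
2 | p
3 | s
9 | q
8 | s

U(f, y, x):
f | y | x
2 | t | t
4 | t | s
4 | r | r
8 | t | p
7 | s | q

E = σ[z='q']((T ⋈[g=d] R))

σ filters on z, owned by the left side.
E' = (σ[z='q'](T) ⋈[g=d] R)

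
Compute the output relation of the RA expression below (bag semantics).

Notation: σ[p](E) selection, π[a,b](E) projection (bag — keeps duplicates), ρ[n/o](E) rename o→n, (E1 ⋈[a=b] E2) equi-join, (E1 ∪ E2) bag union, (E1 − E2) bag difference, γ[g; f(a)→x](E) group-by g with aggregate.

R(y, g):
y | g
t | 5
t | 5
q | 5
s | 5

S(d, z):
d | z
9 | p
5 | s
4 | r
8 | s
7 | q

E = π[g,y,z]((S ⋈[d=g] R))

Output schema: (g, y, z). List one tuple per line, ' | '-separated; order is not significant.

Stepwise |·|:
  S → 5
  R → 4
  (S ⋈[d=g] R) → 4
  π[g,y,z]((S ⋈[d=g] R)) → 4

== RESULT ==
g | y | z
5 | q | s
5 | s | s
5 | t | s
5 | t | s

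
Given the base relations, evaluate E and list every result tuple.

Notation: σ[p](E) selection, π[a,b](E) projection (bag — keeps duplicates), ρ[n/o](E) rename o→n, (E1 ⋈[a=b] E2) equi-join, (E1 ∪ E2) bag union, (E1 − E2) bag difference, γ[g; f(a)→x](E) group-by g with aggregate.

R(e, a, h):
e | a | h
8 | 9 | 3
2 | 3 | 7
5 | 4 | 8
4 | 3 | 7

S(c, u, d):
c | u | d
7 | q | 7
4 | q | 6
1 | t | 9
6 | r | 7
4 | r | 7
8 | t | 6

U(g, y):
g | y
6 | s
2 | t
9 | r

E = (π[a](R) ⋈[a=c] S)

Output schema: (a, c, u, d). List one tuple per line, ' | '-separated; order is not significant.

Per-node cardinality:
  R → 4
  π[a](R) → 4
  S → 6
  (π[a](R) ⋈[a=c] S) → 2

== RESULT ==
a | c | u | d
4 | 4 | q | 6
4 | 4 | r | 7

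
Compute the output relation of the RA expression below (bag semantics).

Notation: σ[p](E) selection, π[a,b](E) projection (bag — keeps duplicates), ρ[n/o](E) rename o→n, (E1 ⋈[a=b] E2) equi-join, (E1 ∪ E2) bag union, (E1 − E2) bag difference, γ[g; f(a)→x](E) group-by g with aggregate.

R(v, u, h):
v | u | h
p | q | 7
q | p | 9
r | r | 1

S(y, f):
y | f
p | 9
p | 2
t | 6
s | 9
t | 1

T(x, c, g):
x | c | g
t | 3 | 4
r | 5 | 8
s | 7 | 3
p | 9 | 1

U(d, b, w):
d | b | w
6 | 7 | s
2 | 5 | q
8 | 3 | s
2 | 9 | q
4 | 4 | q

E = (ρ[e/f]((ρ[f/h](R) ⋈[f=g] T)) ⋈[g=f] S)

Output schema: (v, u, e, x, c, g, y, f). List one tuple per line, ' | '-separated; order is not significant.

Per-node cardinality:
  R → 3
  ρ[f/h](R) → 3
  T → 4
  (ρ[f/h](R) ⋈[f=g] T) → 1
  ρ[e/f]((ρ[f/h](R) ⋈[f=g] T)) → 1
  S → 5
  (ρ[e/f]((ρ[f/h](R) ⋈[f=g] T)) ⋈[g=f] S) → 1

== RESULT ==
v | u | e | x | c | g | y | f
r | r | 1 | p | 9 | 1 | t | 1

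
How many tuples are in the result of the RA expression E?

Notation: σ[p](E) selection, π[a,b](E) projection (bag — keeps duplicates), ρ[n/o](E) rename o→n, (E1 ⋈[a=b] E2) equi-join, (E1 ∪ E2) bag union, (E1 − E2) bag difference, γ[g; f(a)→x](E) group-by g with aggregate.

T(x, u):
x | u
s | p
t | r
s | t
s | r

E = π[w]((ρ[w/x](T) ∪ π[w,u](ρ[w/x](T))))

Per-node cardinality:
  T → 4
  ρ[w/x](T) → 4
  T → 4
  ρ[w/x](T) → 4
  π[w,u](ρ[w/x](T)) → 4
  (ρ[w/x](T) ∪ π[w,u](ρ[w/x](T))) → 8
  π[w]((ρ[w/x](T) ∪ π[w,u](ρ[w/x](T)))) → 8

|E| = 8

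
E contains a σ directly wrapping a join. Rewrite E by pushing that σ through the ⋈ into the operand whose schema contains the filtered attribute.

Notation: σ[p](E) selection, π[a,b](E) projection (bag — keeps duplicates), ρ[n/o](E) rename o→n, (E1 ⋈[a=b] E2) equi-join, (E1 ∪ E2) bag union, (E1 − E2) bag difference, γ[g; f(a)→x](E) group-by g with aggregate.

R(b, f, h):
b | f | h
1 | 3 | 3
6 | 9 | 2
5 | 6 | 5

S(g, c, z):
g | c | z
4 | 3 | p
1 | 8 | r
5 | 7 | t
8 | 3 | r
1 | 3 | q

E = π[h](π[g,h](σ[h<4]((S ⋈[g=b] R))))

σ filters on h, owned by the right side.
E' = π[h](π[g,h]((S ⋈[g=b] σ[h<4](R))))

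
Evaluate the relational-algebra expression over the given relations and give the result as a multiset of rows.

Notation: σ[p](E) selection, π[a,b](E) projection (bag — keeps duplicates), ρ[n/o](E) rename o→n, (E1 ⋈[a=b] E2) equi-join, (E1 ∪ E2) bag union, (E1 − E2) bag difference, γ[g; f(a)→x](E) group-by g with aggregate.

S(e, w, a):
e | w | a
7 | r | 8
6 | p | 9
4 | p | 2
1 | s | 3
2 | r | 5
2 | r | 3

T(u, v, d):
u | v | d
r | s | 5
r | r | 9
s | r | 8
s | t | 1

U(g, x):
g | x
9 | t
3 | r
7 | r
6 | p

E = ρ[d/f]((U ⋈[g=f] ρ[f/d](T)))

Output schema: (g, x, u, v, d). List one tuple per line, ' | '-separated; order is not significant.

Stepwise |·|:
  U → 4
  T → 4
  ρ[f/d](T) → 4
  (U ⋈[g=f] ρ[f/d](T)) → 1
  ρ[d/f]((U ⋈[g=f] ρ[f/d](T))) → 1

== RESULT ==
g | x | u | v | d
9 | t | r | r | 9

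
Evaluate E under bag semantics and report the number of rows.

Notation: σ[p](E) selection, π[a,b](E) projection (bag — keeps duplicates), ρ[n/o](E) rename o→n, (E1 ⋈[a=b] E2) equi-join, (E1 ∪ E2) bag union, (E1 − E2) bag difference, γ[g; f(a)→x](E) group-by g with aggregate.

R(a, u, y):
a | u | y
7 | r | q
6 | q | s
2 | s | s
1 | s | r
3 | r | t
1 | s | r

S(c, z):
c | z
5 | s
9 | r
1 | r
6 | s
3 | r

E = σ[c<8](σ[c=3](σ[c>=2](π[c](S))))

Stepwise |·|:
  S → 5
  π[c](S) → 5
  σ[c>=2](π[c](S)) → 4
  σ[c=3](σ[c>=2](π[c](S))) → 1
  σ[c<8](σ[c=3](σ[c>=2](π[c](S)))) → 1

|E| = 1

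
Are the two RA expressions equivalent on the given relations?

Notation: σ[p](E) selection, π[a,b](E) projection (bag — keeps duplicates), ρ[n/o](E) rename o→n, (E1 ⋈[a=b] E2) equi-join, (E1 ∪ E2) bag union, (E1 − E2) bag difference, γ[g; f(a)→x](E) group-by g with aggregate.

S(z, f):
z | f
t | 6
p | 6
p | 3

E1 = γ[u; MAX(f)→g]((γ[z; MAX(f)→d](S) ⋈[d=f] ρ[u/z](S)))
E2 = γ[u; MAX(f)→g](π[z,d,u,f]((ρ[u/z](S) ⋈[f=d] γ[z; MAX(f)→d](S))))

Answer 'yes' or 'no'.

E1 per-node cardinality:
  S → 3
  γ[z; MAX(f)→d](S) → 2
  S → 3
  ρ[u/z](S) → 3
  (γ[z; MAX(f)→d](S) ⋈[d=f] ρ[u/z](S)) → 4
  γ[u; MAX(f)→g]((γ[z; MAX(f)→d](S) ⋈[d=f] ρ[u/z](S))) → 2
E2 per-node cardinality:
  S → 3
  ρ[u/z](S) → 3
  S → 3
  γ[z; MAX(f)→d](S) → 2
  (ρ[u/z](S) ⋈[f=d] γ[z; MAX(f)→d](S)) → 4
  π[z,d,u,f]((ρ[u/z](S) ⋈[f=d] γ[z; MAX(f)→d](S))) → 4
  γ[u; MAX(f)→g](π[z,d,u,f]((ρ[u/z](S) ⋈[f=d] γ[z; MAX(f)→d](S)))) → 2

E1 and E2 produce the same multiset:
u | g
p | 6
t | 6

yes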